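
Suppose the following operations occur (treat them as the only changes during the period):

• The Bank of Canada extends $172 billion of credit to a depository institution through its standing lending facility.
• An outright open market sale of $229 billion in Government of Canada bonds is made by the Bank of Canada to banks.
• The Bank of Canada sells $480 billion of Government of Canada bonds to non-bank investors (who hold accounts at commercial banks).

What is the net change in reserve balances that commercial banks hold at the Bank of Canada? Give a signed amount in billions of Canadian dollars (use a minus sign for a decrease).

-$537 billion

Discount-window loan $172 billion: the loan is credited to the bank's reserve account → +$172B.
OMO sale (to banks) $229 billion: the buying banks pay out of their reserve balances → −$229B.
Asset sale (to non-banks) $480 billion: the non-bank buyers' banks settle from reserves → −$480B.
Net: 172 − 229 − 480 = -$537 billion.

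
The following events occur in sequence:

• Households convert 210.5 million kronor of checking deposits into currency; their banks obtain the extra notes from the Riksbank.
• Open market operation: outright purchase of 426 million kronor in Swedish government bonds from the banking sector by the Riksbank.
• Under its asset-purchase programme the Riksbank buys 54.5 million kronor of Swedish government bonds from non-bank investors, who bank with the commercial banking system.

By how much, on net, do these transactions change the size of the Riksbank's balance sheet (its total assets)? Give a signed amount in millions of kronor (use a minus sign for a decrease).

Riksbank balance sheet:
  Assets:      Securities +480.5M
  Liabilities: Bank reserves +270M, Currency in circulation +210.5M
Commercial banking system:
  Assets:      Reserves at CB +270M, Securities −426M
  Liabilities: Checkable deposits −156M
Change in total Riksbank assets = +480.5 million.

+480.5 million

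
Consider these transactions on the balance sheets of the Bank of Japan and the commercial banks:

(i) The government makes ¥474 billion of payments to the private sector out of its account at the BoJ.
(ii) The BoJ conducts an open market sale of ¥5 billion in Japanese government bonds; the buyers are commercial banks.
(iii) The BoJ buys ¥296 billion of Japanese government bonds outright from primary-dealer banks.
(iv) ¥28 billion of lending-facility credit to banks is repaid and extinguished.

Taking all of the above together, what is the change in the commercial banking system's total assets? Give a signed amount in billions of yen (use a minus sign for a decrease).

Government spending ¥474 billion: bank balance sheets expand → +¥474B.
OMO sale (to banks) ¥5 billion: just an asset swap on bank balance sheets → 0.
OMO purchase (from banks) ¥296 billion: just an asset swap on bank balance sheets → 0.
Discount-window repayment ¥28 billion: bank balance sheets shrink → −¥28B.
Net: 474 + 0 + 0 − 28 = +¥446 billion.

+¥446 billion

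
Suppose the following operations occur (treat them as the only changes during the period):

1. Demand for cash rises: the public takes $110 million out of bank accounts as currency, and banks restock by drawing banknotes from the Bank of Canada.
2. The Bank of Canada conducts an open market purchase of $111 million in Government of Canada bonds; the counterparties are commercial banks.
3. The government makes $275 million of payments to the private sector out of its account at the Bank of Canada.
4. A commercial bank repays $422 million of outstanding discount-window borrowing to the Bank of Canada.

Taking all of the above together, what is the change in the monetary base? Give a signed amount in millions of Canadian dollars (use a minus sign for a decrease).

-$36 million

Bank of Canada balance sheet:
  Assets:      Securities +$111M, Loans to banks −$422M
  Liabilities: Bank reserves −$146M, Currency in circulation +$110M, Government deposits −$275M
Commercial banking system:
  Assets:      Reserves at CB −$146M, Securities −$111M
  Liabilities: Checkable deposits +$165M, Borrowings from CB −$422M
Monetary base = currency + reserves: +$110M + (−$146M) = -$36 million.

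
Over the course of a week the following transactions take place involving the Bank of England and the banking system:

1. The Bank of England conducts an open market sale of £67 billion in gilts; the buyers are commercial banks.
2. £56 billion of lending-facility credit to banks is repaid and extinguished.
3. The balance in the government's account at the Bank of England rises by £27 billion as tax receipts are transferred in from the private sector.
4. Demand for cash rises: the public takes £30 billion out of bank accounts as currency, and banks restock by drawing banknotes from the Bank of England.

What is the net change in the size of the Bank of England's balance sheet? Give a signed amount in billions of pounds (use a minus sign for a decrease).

-£123 billion

OMO sale (to banks) £67 billion: a Bank of England asset is shed → −£67B.
Discount-window repayment £56 billion: a Bank of England asset is shed → −£56B.
Government account inflow £27 billion: only the composition of liabilities changes → 0.
Currency withdrawal £30 billion: only the composition of liabilities changes → 0.
Net: −67 − 56 + 0 + 0 = -£123 billion.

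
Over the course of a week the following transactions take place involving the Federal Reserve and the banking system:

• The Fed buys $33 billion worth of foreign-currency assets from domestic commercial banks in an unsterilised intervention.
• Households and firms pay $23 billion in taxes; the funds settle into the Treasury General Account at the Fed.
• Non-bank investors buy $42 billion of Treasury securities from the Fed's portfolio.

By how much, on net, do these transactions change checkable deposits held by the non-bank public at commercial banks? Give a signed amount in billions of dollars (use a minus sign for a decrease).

FX purchase $33 billion: the counterparty is a bank, so public deposits are unchanged → 0.
Government account inflow $23 billion: non-bank counterparties' bank balances fall → −$23B.
Asset sale (to non-banks) $42 billion: non-bank counterparties' bank balances fall → −$42B.
Net: 0 − 23 − 42 = -$65 billion.

-$65 billion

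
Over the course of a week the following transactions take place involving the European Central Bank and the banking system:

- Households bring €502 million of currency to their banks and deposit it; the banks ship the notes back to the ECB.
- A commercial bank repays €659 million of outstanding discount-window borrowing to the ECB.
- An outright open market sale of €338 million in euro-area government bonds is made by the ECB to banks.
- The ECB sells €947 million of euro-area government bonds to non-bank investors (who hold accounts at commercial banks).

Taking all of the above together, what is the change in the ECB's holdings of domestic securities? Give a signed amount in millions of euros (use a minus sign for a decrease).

-€1285 million

Currency deposit €502 million: the ECB's securities portfolio is untouched → 0.
Discount-window repayment €659 million: the ECB's securities portfolio is untouched → 0.
OMO sale (to banks) €338 million: securities removed from the ECB's portfolio → −€338M.
Asset sale (to non-banks) €947 million: securities removed from the ECB's portfolio → −€947M.
Net: 0 + 0 − 338 − 947 = -€1285 million.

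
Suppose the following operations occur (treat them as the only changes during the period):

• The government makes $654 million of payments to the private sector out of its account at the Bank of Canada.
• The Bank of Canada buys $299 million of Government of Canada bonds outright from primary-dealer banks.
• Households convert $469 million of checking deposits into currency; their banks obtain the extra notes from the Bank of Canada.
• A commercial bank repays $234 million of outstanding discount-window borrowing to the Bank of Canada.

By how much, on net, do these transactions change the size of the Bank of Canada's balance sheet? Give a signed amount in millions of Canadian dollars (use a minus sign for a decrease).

Bank of Canada balance sheet:
  Assets:      Securities +$299M, Loans to banks −$234M
  Liabilities: Bank reserves +$250M, Currency in circulation +$469M, Government deposits −$654M
Change in total Bank of Canada assets = +$65 million.

+$65 million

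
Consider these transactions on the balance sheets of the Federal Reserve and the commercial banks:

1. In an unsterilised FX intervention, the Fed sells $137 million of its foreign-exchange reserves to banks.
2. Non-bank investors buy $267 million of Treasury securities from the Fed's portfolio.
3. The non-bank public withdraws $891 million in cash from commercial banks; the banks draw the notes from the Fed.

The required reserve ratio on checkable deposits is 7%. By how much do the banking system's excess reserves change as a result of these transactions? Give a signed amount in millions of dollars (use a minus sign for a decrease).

-$1213.94 million

FX sale $137 million: reserves −$137M, deposits 0.
Asset sale (to non-banks) $267 million: reserves −$267M, deposits −$267M.
Currency withdrawal $891 million: reserves −$891M, deposits −$891M.
Totals: Δreserves = −$1295M, Δdeposits = −$1158M.
Δrequired reserves = 7% × −$1158M = −$81.06M.
Δexcess reserves = Δreserves − Δrequired = −$1295M − (−$81.06M) = -$1213.94 million.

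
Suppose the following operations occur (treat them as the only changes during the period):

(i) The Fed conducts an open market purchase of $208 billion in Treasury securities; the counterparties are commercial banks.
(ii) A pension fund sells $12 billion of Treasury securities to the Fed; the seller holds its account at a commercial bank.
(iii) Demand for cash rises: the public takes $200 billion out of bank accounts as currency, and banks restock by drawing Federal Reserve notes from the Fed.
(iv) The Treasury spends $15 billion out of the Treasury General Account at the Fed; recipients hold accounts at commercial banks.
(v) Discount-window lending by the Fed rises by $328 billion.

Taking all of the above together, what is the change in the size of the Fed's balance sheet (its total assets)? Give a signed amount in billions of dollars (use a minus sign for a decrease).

Fed balance sheet:
  Assets:      Securities +$220B, Loans to banks +$328B
  Liabilities: Bank reserves +$363B, Currency in circulation +$200B, Government deposits −$15B
Change in total Fed assets = +$548 billion.

+$548 billion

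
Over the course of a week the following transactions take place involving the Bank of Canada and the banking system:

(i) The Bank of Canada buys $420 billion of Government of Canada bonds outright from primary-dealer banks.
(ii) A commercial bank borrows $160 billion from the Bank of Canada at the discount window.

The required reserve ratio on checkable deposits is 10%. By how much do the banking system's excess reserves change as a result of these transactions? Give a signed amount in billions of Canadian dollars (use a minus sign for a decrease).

+$580 billion

OMO purchase (from banks) $420 billion: reserves +$420B, deposits 0.
Discount-window loan $160 billion: reserves +$160B, deposits 0.
Totals: Δreserves = +$580B, Δdeposits = 0.
Δrequired reserves = 10% × 0 = 0.
Δexcess reserves = Δreserves − Δrequired = +$580B − (0) = +$580 billion.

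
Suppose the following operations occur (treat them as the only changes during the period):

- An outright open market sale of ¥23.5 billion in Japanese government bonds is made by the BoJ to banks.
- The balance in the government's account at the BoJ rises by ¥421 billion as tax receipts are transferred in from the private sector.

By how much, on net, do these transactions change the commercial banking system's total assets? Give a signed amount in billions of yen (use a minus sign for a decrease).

BoJ balance sheet:
  Assets:      Securities −¥23.5B
  Liabilities: Bank reserves −¥444.5B, Government deposits +¥421B
Commercial banking system:
  Assets:      Reserves at CB −¥444.5B, Securities +¥23.5B
  Liabilities: Checkable deposits −¥421B
Change in total bank assets = -¥421 billion.

-¥421 billion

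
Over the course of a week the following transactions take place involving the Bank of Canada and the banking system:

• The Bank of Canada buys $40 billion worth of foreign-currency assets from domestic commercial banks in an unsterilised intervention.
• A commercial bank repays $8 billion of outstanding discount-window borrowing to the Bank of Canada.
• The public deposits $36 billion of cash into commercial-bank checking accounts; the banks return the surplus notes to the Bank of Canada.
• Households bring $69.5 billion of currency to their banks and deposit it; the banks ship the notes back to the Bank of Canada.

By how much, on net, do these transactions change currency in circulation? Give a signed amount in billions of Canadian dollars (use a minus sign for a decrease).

Bank of Canada balance sheet:
  Assets:      Loans to banks −$8B, Foreign assets +$40B
  Liabilities: Bank reserves +$137.5B, Currency in circulation −$105.5B
So the change in currency in circulation is -$105.5 billion.

-$105.5 billion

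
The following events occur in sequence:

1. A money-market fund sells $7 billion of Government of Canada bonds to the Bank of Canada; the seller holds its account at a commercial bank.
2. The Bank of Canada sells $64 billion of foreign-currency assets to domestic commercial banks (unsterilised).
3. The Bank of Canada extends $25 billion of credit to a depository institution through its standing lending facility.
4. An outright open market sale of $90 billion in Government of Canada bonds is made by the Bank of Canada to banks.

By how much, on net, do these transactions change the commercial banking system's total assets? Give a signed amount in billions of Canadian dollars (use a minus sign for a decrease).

+$32 billion

Bank of Canada balance sheet:
  Assets:      Securities −$83B, Loans to banks +$25B, Foreign assets −$64B
  Liabilities: Bank reserves −$122B
Commercial banking system:
  Assets:      Reserves at CB −$122B, Securities +$90B, Foreign assets +$64B
  Liabilities: Checkable deposits +$7B, Borrowings from CB +$25B
Change in total bank assets = +$32 billion.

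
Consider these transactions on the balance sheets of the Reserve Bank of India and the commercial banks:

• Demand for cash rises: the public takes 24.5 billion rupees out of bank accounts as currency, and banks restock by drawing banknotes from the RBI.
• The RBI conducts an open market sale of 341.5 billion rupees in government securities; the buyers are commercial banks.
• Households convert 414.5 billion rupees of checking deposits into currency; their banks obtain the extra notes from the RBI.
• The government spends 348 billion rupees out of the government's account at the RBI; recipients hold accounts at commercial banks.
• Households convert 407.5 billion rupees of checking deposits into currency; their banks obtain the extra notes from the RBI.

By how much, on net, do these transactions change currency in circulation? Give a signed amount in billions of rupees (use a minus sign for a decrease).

Currency withdrawal 24.5 billion rupees: notes leave the central bank → +24.5B.
OMO sale (to banks) 341.5 billion rupees: no currency enters or leaves circulation → 0.
Currency withdrawal 414.5 billion rupees: notes leave the central bank → +414.5B.
Government spending 348 billion rupees: no currency enters or leaves circulation → 0.
Currency withdrawal 407.5 billion rupees: notes leave the central bank → +407.5B.
Net: 24.5 + 0 + 414.5 + 0 + 407.5 = +846.5 billion.

+846.5 billion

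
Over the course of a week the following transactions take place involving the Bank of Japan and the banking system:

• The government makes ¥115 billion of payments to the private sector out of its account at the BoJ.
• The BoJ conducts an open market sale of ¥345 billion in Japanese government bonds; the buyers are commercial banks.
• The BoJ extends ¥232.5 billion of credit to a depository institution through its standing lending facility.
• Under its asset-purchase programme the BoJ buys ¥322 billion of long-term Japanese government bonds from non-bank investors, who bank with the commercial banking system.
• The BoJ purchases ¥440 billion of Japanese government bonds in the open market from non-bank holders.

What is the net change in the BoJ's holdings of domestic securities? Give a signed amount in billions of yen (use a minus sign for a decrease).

BoJ balance sheet:
  Assets:      Securities +¥417B, Loans to banks +¥232.5B
  Liabilities: Bank reserves +¥764.5B, Government deposits −¥115B
Commercial banking system:
  Assets:      Reserves at CB +¥764.5B, Securities +¥345B
  Liabilities: Checkable deposits +¥877B, Borrowings from CB +¥232.5B
So the change in the BoJ's holdings of domestic securities is +¥417 billion.

+¥417 billion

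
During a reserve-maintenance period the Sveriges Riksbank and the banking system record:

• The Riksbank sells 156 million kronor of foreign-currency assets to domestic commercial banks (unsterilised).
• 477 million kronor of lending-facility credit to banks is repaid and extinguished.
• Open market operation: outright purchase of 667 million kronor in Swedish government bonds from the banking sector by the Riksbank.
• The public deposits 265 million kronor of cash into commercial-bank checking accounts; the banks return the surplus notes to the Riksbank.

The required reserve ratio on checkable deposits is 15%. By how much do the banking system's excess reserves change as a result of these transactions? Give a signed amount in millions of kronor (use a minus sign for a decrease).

+259.25 million

FX sale 156 million kronor: reserves −156M, deposits 0.
Discount-window repayment 477 million kronor: reserves −477M, deposits 0.
OMO purchase (from banks) 667 million kronor: reserves +667M, deposits 0.
Currency deposit 265 million kronor: reserves +265M, deposits +265M.
Totals: Δreserves = +299M, Δdeposits = +265M.
Δrequired reserves = 15% × +265M = +39.75M.
Δexcess reserves = Δreserves − Δrequired = +299M − (+39.75M) = +259.25 million.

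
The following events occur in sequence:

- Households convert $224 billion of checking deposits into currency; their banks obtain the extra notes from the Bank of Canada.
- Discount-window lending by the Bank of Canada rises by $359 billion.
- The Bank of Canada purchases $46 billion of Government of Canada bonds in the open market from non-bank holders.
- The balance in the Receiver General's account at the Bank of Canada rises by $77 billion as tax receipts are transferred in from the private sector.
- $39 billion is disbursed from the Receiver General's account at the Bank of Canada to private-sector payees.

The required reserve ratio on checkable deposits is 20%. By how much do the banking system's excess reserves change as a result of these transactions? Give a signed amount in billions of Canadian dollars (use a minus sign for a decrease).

+$186.2 billion

Currency withdrawal $224 billion: reserves −$224B, deposits −$224B.
Discount-window loan $359 billion: reserves +$359B, deposits 0.
Asset purchase (from non-banks) $46 billion: reserves +$46B, deposits +$46B.
Government account inflow $77 billion: reserves −$77B, deposits −$77B.
Government spending $39 billion: reserves +$39B, deposits +$39B.
Totals: Δreserves = +$143B, Δdeposits = −$216B.
Δrequired reserves = 20% × −$216B = −$43.2B.
Δexcess reserves = Δreserves − Δrequired = +$143B − (−$43.2B) = +$186.2 billion.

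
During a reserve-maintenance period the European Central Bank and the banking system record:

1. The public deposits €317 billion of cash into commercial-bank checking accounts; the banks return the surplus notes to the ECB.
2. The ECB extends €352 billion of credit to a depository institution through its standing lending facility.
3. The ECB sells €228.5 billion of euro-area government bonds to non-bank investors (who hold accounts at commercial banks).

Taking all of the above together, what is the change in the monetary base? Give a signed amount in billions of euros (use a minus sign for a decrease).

+€123.5 billion

ECB balance sheet:
  Assets:      Securities −€228.5B, Loans to banks +€352B
  Liabilities: Bank reserves +€440.5B, Currency in circulation −€317B
Monetary base = currency + reserves: −€317B + (+€440.5B) = +€123.5 billion.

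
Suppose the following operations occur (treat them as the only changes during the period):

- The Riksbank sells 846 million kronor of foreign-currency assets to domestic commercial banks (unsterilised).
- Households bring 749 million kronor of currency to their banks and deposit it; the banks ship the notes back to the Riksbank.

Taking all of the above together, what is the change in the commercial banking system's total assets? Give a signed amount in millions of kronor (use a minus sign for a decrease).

Riksbank balance sheet:
  Assets:      Foreign assets −846M
  Liabilities: Bank reserves −97M, Currency in circulation −749M
Commercial banking system:
  Assets:      Reserves at CB −97M, Foreign assets +846M
  Liabilities: Checkable deposits +749M
Change in total bank assets = +749 million.

+749 million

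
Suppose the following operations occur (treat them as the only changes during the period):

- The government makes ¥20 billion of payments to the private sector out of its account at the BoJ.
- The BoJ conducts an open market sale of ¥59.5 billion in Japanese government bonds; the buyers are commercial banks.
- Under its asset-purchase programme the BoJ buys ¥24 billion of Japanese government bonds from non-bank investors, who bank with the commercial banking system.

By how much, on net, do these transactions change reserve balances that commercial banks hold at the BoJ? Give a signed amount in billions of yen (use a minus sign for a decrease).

-¥15.5 billion

BoJ balance sheet:
  Assets:      Securities −¥35.5B
  Liabilities: Bank reserves −¥15.5B, Government deposits −¥20B
Commercial banking system:
  Assets:      Reserves at CB −¥15.5B, Securities +¥59.5B
  Liabilities: Checkable deposits +¥44B
So the change in reserve balances that commercial banks hold at the BoJ is -¥15.5 billion.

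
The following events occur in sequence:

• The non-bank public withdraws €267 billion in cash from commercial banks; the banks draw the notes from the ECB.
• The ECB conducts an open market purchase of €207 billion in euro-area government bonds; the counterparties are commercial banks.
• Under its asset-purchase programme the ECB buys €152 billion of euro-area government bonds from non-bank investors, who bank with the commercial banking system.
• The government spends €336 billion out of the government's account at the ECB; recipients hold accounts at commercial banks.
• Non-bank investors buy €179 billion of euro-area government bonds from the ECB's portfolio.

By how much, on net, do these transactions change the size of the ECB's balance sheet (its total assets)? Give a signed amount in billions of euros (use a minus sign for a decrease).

+€180 billion

ECB balance sheet:
  Assets:      Securities +€180B
  Liabilities: Bank reserves +€249B, Currency in circulation +€267B, Government deposits −€336B
Change in total ECB assets = +€180 billion.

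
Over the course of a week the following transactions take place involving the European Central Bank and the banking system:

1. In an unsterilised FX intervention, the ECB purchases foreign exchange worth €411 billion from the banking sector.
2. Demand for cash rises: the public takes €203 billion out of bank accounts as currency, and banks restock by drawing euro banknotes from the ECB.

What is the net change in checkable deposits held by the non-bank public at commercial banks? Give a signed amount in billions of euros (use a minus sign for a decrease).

FX purchase €411 billion: the counterparty is a bank, so public deposits are unchanged → 0.
Currency withdrawal €203 billion: non-bank counterparties' bank balances fall → −€203B.
Net: 0 − 203 = -€203 billion.

-€203 billion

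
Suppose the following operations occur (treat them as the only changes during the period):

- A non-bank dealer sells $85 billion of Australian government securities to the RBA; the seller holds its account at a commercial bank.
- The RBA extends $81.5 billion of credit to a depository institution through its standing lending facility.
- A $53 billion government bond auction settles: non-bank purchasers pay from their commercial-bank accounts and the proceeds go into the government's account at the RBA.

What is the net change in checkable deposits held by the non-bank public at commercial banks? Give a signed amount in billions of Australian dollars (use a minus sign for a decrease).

Asset purchase (from non-banks) $85 billion: non-bank counterparties' bank balances rise → +$85B.
Discount-window loan $81.5 billion: the counterparty is a bank, so public deposits are unchanged → 0.
Government account inflow $53 billion: non-bank counterparties' bank balances fall → −$53B.
Net: 85 + 0 − 53 = +$32 billion.

+$32 billion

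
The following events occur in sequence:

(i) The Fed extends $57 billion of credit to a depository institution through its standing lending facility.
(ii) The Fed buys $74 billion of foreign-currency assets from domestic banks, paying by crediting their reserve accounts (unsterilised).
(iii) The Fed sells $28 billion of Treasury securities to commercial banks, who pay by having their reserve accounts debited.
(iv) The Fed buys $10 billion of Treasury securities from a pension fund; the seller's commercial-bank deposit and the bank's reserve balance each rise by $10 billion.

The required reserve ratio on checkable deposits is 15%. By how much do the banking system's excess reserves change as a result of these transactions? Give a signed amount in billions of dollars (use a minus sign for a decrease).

Discount-window loan $57 billion: reserves +$57B, deposits 0.
FX purchase $74 billion: reserves +$74B, deposits 0.
OMO sale (to banks) $28 billion: reserves −$28B, deposits 0.
Asset purchase (from non-banks) $10 billion: reserves +$10B, deposits +$10B.
Totals: Δreserves = +$113B, Δdeposits = +$10B.
Δrequired reserves = 15% × +$10B = +$1.5B.
Δexcess reserves = Δreserves − Δrequired = +$113B − (+$1.5B) = +$111.5 billion.

+$111.5 billion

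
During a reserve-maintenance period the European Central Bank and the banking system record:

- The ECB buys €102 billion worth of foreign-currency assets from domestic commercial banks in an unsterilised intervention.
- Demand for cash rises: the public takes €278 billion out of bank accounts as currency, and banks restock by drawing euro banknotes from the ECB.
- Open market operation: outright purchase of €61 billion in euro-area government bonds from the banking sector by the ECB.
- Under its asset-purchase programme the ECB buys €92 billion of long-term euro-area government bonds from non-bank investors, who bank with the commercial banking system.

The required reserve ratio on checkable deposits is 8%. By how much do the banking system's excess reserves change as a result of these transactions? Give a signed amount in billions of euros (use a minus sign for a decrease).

-€8.12 billion

FX purchase €102 billion: reserves +€102B, deposits 0.
Currency withdrawal €278 billion: reserves −€278B, deposits −€278B.
OMO purchase (from banks) €61 billion: reserves +€61B, deposits 0.
Asset purchase (from non-banks) €92 billion: reserves +€92B, deposits +€92B.
Totals: Δreserves = −€23B, Δdeposits = −€186B.
Δrequired reserves = 8% × −€186B = −€14.88B.
Δexcess reserves = Δreserves − Δrequired = −€23B − (−€14.88B) = -€8.12 billion.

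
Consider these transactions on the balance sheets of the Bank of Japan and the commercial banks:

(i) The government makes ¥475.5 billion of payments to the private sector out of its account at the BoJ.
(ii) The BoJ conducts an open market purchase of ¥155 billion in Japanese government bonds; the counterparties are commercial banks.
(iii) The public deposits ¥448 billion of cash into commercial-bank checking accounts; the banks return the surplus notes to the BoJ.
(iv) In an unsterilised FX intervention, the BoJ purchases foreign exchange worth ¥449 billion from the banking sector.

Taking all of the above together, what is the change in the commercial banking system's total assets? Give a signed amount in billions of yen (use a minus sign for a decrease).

BoJ balance sheet:
  Assets:      Securities +¥155B, Foreign assets +¥449B
  Liabilities: Bank reserves +¥1527.5B, Currency in circulation −¥448B, Government deposits −¥475.5B
Commercial banking system:
  Assets:      Reserves at CB +¥1527.5B, Securities −¥155B, Foreign assets −¥449B
  Liabilities: Checkable deposits +¥923.5B
Change in total bank assets = +¥923.5 billion.

+¥923.5 billion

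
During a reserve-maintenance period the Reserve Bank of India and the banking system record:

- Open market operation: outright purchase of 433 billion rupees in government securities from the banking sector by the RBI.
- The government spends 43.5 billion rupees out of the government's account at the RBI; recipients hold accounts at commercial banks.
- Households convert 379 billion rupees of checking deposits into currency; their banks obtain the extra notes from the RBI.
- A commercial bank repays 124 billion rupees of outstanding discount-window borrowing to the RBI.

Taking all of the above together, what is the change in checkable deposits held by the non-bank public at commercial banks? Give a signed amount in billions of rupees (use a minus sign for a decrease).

-335.5 billion

OMO purchase (from banks) 433 billion rupees: the counterparty is a bank, so public deposits are unchanged → 0.
Government spending 43.5 billion rupees: non-bank counterparties' bank balances rise → +43.5B.
Currency withdrawal 379 billion rupees: non-bank counterparties' bank balances fall → −379B.
Discount-window repayment 124 billion rupees: the counterparty is a bank, so public deposits are unchanged → 0.
Net: 0 + 43.5 − 379 + 0 = -335.5 billion.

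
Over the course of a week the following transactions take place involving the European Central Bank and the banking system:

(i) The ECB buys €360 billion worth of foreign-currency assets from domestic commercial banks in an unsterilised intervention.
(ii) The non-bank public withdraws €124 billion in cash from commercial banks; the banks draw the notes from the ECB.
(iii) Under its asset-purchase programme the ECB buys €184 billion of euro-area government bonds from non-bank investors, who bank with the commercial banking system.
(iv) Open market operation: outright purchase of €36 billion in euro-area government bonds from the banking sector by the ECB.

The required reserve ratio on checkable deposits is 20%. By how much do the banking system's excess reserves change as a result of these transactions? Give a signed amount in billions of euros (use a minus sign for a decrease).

+€444 billion

FX purchase €360 billion: reserves +€360B, deposits 0.
Currency withdrawal €124 billion: reserves −€124B, deposits −€124B.
Asset purchase (from non-banks) €184 billion: reserves +€184B, deposits +€184B.
OMO purchase (from banks) €36 billion: reserves +€36B, deposits 0.
Totals: Δreserves = +€456B, Δdeposits = +€60B.
Δrequired reserves = 20% × +€60B = +€12B.
Δexcess reserves = Δreserves − Δrequired = +€456B − (+€12B) = +€444 billion.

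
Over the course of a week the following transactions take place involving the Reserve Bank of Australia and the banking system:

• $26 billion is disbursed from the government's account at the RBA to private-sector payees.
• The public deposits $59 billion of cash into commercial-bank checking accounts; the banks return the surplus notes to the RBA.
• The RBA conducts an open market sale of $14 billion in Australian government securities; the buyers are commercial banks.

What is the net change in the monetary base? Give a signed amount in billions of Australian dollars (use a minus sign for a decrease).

+$12 billion

RBA balance sheet:
  Assets:      Securities −$14B
  Liabilities: Bank reserves +$71B, Currency in circulation −$59B, Government deposits −$26B
Monetary base = currency + reserves: −$59B + (+$71B) = +$12 billion.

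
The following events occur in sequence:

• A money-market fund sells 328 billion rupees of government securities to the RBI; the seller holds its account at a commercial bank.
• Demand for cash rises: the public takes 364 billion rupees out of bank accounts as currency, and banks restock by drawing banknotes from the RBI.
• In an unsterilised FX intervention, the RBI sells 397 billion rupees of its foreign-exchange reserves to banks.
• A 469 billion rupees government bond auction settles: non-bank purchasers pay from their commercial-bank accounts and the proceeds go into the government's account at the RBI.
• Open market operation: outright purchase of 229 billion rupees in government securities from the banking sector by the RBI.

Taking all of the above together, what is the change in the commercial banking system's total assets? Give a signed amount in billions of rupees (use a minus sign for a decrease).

-505 billion

Asset purchase (from non-banks) 328 billion rupees: bank balance sheets expand → +328B.
Currency withdrawal 364 billion rupees: bank balance sheets shrink → −364B.
FX sale 397 billion rupees: just an asset swap on bank balance sheets → 0.
Government account inflow 469 billion rupees: bank balance sheets shrink → −469B.
OMO purchase (from banks) 229 billion rupees: just an asset swap on bank balance sheets → 0.
Net: 328 − 364 + 0 − 469 + 0 = -505 billion.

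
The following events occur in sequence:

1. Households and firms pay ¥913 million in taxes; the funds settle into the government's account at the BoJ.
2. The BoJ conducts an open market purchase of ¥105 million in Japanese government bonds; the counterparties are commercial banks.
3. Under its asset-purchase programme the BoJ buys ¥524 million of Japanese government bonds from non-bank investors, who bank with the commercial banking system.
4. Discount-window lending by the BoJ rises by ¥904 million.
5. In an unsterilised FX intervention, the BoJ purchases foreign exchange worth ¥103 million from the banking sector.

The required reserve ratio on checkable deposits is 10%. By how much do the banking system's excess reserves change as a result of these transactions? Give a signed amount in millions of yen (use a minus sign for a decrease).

Government account inflow ¥913 million: reserves −¥913M, deposits −¥913M.
OMO purchase (from banks) ¥105 million: reserves +¥105M, deposits 0.
Asset purchase (from non-banks) ¥524 million: reserves +¥524M, deposits +¥524M.
Discount-window loan ¥904 million: reserves +¥904M, deposits 0.
FX purchase ¥103 million: reserves +¥103M, deposits 0.
Totals: Δreserves = +¥723M, Δdeposits = −¥389M.
Δrequired reserves = 10% × −¥389M = −¥38.9M.
Δexcess reserves = Δreserves − Δrequired = +¥723M − (−¥38.9M) = +¥761.9 million.

+¥761.9 million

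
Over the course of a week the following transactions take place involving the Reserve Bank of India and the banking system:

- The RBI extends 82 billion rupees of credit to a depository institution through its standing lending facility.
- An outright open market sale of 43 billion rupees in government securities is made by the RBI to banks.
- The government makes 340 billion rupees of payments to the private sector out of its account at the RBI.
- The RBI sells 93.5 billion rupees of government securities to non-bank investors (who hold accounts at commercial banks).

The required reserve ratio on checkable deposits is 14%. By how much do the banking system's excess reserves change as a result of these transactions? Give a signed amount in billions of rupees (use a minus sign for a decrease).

+250.99 billion

Discount-window loan 82 billion rupees: reserves +82B, deposits 0.
OMO sale (to banks) 43 billion rupees: reserves −43B, deposits 0.
Government spending 340 billion rupees: reserves +340B, deposits +340B.
Asset sale (to non-banks) 93.5 billion rupees: reserves −93.5B, deposits −93.5B.
Totals: Δreserves = +285.5B, Δdeposits = +246.5B.
Δrequired reserves = 14% × +246.5B = +34.51B.
Δexcess reserves = Δreserves − Δrequired = +285.5B − (+34.51B) = +250.99 billion.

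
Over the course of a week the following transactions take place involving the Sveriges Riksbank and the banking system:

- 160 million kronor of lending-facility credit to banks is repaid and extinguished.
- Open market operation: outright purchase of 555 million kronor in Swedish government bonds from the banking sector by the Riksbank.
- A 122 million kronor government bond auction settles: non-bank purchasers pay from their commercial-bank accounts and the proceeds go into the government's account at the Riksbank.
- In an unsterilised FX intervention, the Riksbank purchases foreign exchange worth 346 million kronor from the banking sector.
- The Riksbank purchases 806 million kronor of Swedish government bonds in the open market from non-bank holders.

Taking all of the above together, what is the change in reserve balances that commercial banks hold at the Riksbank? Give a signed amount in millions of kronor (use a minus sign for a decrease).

+1425 million

Discount-window repayment 160 million kronor: repayment is debited from reserves → −160M.
OMO purchase (from banks) 555 million kronor: the Riksbank pays by crediting reserve accounts → +555M.
Government account inflow 122 million kronor: funds move from bank reserves into the government account → −122M.
FX purchase 346 million kronor: the Riksbank pays by crediting reserve accounts → +346M.
Asset purchase (from non-banks) 806 million kronor: the Riksbank pays by crediting reserve accounts → +806M.
Net: −160 + 555 − 122 + 346 + 806 = +1425 million.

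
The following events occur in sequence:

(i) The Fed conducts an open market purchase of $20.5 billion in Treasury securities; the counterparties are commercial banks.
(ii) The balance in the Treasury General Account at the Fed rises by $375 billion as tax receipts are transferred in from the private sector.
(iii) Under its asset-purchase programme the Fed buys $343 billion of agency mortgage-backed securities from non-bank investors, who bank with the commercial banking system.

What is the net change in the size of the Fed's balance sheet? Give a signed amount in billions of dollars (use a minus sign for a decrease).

Fed balance sheet:
  Assets:      Securities +$363.5B
  Liabilities: Bank reserves −$11.5B, Government deposits +$375B
Change in total Fed assets = +$363.5 billion.

+$363.5 billion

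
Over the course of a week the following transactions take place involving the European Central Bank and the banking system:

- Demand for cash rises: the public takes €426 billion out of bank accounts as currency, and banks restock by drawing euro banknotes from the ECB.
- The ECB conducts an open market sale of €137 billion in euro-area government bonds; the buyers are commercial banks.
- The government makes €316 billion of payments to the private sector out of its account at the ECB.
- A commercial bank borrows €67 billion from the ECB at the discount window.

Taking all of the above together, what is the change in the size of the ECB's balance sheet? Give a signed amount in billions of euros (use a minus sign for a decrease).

-€70 billion

ECB balance sheet:
  Assets:      Securities −€137B, Loans to banks +€67B
  Liabilities: Bank reserves −€180B, Currency in circulation +€426B, Government deposits −€316B
Change in total ECB assets = -€70 billion.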